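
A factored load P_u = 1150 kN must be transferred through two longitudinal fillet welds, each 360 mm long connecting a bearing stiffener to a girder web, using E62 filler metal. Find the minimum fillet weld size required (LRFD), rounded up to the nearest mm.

w = 9 mm

E62XX → F_EXX = 620 MPa.
Total weld length L = 720 mm.
Required throat t_e = P_u / (φ × 0.6 F_EXX × L) = 1150 / (0.75 × 0.6 × 620 × 720 × 10⁻³) = 5.725 mm.
Required leg w = t_e / 0.707 = 8.097 mm → use 9 mm.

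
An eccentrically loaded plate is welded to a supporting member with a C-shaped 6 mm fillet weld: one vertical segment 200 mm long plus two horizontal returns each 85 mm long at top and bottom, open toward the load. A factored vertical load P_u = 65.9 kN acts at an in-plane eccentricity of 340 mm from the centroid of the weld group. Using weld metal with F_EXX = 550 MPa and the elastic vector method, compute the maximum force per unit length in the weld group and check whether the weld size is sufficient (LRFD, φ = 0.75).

f_max ≈ 1120 N/mm; NOT adequate

Total weld length L_w = 370 mm. Treat welds as unit-width lines.
Centroid: x̄ = 2×85×42.5 / 370 = 19.53 mm from the vertical weld.
Polar moment about centroid: J = I_x + I_y = [200³/12 + 2×85×100²] + [200×19.53² + 2(85³/12 + 85×22.97²)] = 2635000 mm³.
Direct shear f_v = P/L_w = 65.9×10³ / 370 = 178.1 N/mm (vertical).
Torsion M = P·e = 65.9×10³ × 340 = 22406000 N·mm.
Critical point at (x, y) = (65.47, 100) from centroid. f_tx = M·y/J = 850.3 N/mm; f_ty = M·x/J = 556.7 N/mm.
Resultant f_max = √[f_tx² + (f_v + f_ty)²] = √[850.3² + (178.1 + 556.7)²] = 1124 N/mm.
Capacity per unit length: φr_n = 0.75 × 0.6 × 550 × (0.707 × 6) = 1050 N/mm.
1124 > 1050 → NOT adequate.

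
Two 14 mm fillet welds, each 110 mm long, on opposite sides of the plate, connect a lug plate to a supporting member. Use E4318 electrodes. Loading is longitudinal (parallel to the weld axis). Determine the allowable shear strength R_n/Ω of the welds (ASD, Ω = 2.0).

E43XX → F_EXX = 430 MPa.
Effective throat t_e = 0.707 × 14 = 9.898 mm.
Total length L = 220 mm; A_we = 9.898 × 220 = 2178 mm².
F_nw = 0.6 F_EXX = 0.6 × 430 = 258 MPa.
R_n = 258 × 2178 × 10⁻³ = 561.8 kN; R_n/Ω = 561.8/2.0 = 280.9 kN.

R_n/Ω ≈ 281 kN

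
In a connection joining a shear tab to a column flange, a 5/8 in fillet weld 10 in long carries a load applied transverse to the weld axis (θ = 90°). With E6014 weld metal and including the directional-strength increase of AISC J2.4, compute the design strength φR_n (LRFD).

φR_n ≈ 179 kip

E60XX → F_EXX = 60 ksi.
t_e = 0.707 × 0.625 = 0.4419 in; A_we = 0.4419 × 10 = 4.419 in².
Directional factor: 1.0 + 0.5 sin^1.5(90°) = 1.5.
F_nw = 0.6 × 60 × 1.5 = 54 ksi.
φR_n = 0.75 × 54 × 4.419 = 179 kip.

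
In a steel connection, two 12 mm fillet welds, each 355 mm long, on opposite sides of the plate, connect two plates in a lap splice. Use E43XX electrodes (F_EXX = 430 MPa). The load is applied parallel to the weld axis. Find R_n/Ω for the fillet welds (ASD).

Effective throat t_e = 0.707 × 12 = 8.484 mm.
Total length L = 710 mm; A_we = 8.484 × 710 = 6024 mm².
F_nw = 0.6 F_EXX = 0.6 × 430 = 258 MPa.
R_n = 258 × 6024 × 10⁻³ = 1554 kN; R_n/Ω = 1554/2.0 = 777 kN.

R_n/Ω ≈ 777 kN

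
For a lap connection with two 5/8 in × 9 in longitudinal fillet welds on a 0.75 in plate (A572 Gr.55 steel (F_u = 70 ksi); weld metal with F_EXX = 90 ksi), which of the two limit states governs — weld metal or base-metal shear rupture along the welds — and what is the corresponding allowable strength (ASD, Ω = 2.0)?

R_n/Ω ≈ 215 kip (weld metal governs)

t_e = 0.707 × 0.625 = 0.4419 in; L = 18 in.
Weld metal: R_n/Ω = (1/2.0) × 0.6 × 90 × 0.4419 × 18 = 214.8 kip.
Base metal (shear rupture): R_n/Ω = (1/2.0) × 0.6 × 70 × 0.75 × 18 = 283.5 kip.
Governing: weld metal.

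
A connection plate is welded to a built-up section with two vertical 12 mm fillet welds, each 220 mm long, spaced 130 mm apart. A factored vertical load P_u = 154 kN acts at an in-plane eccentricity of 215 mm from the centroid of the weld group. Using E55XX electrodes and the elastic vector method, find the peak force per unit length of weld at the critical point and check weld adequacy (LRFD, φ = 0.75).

f_max ≈ 1380 N/mm; adequate

E55XX → F_EXX = 550 MPa.
Total weld length L_w = 440 mm. Treat welds as unit-width lines.
Polar moment about centroid: J = 2[d³/12 + d(b/2)²] = 2[220³/12 + 220×65²] = 3634000 mm³.
Direct shear f_v = P/L_w = 154×10³ / 440 = 350 N/mm (vertical).
Torsion M = P·e = 154×10³ × 215 = 33110000 N·mm.
Critical point at (x, y) = (65, 110) from centroid. f_tx = M·y/J = 1002 N/mm; f_ty = M·x/J = 592.3 N/mm.
Resultant f_max = √[f_tx² + (f_v + f_ty)²] = √[1002² + (350 + 592.3)²] = 1376 N/mm.
Capacity per unit length: φr_n = 0.75 × 0.6 × 550 × (0.707 × 12) = 2100 N/mm.
1376 ≤ 2100 → adequate.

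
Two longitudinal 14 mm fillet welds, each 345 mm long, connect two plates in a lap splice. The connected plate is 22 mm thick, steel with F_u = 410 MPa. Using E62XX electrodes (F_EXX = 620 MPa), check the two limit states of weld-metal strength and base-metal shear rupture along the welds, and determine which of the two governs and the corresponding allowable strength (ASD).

R_n/Ω ≈ 1270 kN (weld metal governs)

t_e = 0.707 × 14 = 9.898 mm; L = 690 mm.
Weld metal: R_n/Ω = (1/2.0) × 0.6 × 620 × 9.898 × 690 × 10⁻³ = 1270 kN.
Base metal (shear rupture): R_n/Ω = (1/2.0) × 0.6 × 410 × 22 × 690 × 10⁻³ = 1867 kN.
Governing: weld metal.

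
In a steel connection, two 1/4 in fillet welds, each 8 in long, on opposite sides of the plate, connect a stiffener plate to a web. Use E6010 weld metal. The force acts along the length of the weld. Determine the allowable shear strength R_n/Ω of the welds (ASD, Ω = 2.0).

R_n/Ω ≈ 50.9 kips

E60XX → F_EXX = 60 ksi.
Effective throat t_e = 0.707 × 0.25 = 0.1767 in.
Total length L = 16 in; A_we = 0.1767 × 16 = 2.828 in².
F_nw = 0.6 F_EXX = 0.6 × 60 = 36 ksi.
R_n = 36 × 2.828 = 101.8 kips; R_n/Ω = 101.8/2.0 = 50.9 kips.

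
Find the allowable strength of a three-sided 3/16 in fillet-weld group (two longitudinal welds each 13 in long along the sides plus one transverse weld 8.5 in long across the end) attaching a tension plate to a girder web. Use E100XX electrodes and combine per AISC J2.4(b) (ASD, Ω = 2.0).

R_n/Ω ≈ 139 kips

E100XX → F_EXX = 100 ksi.
t_e = 0.707 × 0.1875 = 0.1326 in.
R_nwl = 0.6 × 100 × 0.1326 × 26 = 206.8 kips (longitudinal, 2 welds).
R_nwt = 0.6 × 100 × 0.1326 × 8.5 = 67.61 kips (transverse, base value).
(i) R_nwl + R_nwt = 274.4 kips; (ii) 0.85 R_nwl + 1.5 R_nwt = 277.2 kips.
R_n = max = 277.2 kips [governs: (ii)]; R_n/Ω = 138.6 kips.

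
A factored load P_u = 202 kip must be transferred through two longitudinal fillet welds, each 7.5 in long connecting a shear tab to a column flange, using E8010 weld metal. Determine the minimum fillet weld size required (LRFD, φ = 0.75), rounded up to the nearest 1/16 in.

E80XX → F_EXX = 80 ksi.
Total weld length L = 15 in.
Required throat t_e = P_u / (φ × 0.6 F_EXX × L) = 202 / (0.75 × 0.6 × 80 × 15) = 0.3741 in.
Required leg w = t_e / 0.707 = 0.5291 in → use 9/16 in.

w = 9/16 in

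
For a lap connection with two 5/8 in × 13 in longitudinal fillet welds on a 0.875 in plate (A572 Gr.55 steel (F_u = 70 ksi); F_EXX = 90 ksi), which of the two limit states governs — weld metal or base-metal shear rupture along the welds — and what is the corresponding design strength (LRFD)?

φR_n ≈ 465 kip (weld metal governs)

t_e = 0.707 × 0.625 = 0.4419 in; L = 26 in.
Weld metal: φR_n = 0.75 × 0.6 × 90 × 0.4419 × 26 = 465.3 kip.
Base metal (shear rupture): φR_n = 0.75 × 0.6 × 70 × 0.875 × 26 = 716.6 kip.
Governing: weld metal.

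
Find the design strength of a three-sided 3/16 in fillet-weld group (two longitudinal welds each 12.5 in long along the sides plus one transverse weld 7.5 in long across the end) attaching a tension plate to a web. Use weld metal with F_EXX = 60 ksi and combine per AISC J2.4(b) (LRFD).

φR_n ≈ 116 kip

t_e = 0.707 × 0.1875 = 0.1326 in.
R_nwl = 0.6 × 60 × 0.1326 × 25 = 119.3 kip (longitudinal, 2 welds).
R_nwt = 0.6 × 60 × 0.1326 × 7.5 = 35.79 kip (transverse, base value).
(i) R_nwl + R_nwt = 155.1 kip; (ii) 0.85 R_nwl + 1.5 R_nwt = 155.1 kip.
R_n = max = 155.1 kip [governs: (ii)]; φR_n = 116.3 kip.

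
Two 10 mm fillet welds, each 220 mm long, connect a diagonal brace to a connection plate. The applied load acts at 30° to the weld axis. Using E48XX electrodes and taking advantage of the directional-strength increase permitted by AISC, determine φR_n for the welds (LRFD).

φR_n ≈ 791 kN

E48XX → F_EXX = 480 MPa.
t_e = 0.707 × 10 = 7.07 mm; A_we = 7.07 × 440 = 3111 mm².
Directional factor: 1.0 + 0.5 sin^1.5(30°) = 1.177.
F_nw = 0.6 × 480 × 1.177 = 338.9 MPa.
φR_n = 0.75 × 338.9 × 3111 × 10⁻³ = 790.7 kN.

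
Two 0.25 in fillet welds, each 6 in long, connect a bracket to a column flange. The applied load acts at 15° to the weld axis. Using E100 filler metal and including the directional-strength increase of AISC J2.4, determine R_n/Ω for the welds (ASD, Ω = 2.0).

R_n/Ω ≈ 67.8 kip

E100XX → F_EXX = 100 ksi.
t_e = 0.707 × 0.25 = 0.1767 in; A_we = 0.1767 × 12 = 2.121 in².
Directional factor: 1.0 + 0.5 sin^1.5(15°) = 1.066.
F_nw = 0.6 × 100 × 1.066 = 63.95 ksi.
R_n/Ω = (63.95 × 2.121) / 2.0 = 67.82 kip.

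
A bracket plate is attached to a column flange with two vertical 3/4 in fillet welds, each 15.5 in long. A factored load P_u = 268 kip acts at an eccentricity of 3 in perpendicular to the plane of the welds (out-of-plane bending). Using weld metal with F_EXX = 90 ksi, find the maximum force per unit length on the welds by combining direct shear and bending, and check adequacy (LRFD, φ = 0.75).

L_w = 2 × 15.5 = 31 in; section modulus (unit throat) S = 2 × L²/6 = 80.08 in².
Direct shear f_v = P/L_w = 268/31 = 8.645 kip/in.
Moment M = P × e = 268 × 3 = 804 kip·in; bending f_b = M/S = 10.04 kip/in.
f_max = √(f_v² + f_b²) = √(8.645² + 10.04²) = 13.25 kip/in.
φr_n = 0.75 × 0.6 × 90 × (0.707 × 0.75) = 21.48 kip/in → adequate.

f_max ≈ 13.2 kip/in; adequate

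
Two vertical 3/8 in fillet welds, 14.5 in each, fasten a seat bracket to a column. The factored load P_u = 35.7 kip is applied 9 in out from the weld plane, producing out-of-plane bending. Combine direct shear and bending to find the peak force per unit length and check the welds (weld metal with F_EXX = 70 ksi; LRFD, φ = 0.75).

L_w = 2 × 14.5 = 29 in; section modulus (unit throat) S = 2 × L²/6 = 70.08 in².
Direct shear f_v = P/L_w = 35.7/29 = 1.231 kip/in.
Moment M = P × e = 35.7 × 9 = 321.3 kip·in; bending f_b = M/S = 4.585 kip/in.
f_max = √(f_v² + f_b²) = √(1.231² + 4.585²) = 4.747 kip/in.
φr_n = 0.75 × 0.6 × 70 × (0.707 × 0.375) = 8.351 kip/in → adequate.

f_max ≈ 4.75 kip/in; adequate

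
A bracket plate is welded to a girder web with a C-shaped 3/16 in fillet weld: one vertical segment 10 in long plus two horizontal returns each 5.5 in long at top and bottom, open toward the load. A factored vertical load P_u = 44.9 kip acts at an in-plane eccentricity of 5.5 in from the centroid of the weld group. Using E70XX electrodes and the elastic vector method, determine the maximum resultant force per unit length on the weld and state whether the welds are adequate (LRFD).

E70XX → F_EXX = 70 ksi.
Total weld length L_w = 21 in. Treat welds as unit-width lines.
Centroid: x̄ = 2×5.5×2.75 / 21 = 1.44 in from the vertical weld.
Polar moment about centroid: J = I_x + I_y = [10³/12 + 2×5.5×5²] + [10×1.44² + 2(5.5³/12 + 5.5×1.31²)] = 425.7 in³.
Direct shear f_v = P/L_w = 44.9 / 21 = 2.138 kip/in (vertical).
Torsion M = P·e = 44.9 × 5.5 = 246.95 kip·in.
Critical point at (x, y) = (4.06, 5) from centroid. f_tx = M·y/J = 2.901 kip/in; f_ty = M·x/J = 2.355 kip/in.
Resultant f_max = √[f_tx² + (f_v + f_ty)²] = √[2.901² + (2.138 + 2.355)²] = 5.348 kip/in.
Capacity per unit length: φr_n = 0.75 × 0.6 × 70 × (0.707 × 0.1875) = 4.176 kip/in.
5.348 > 4.176 → NOT adequate.

f_max ≈ 5.35 kip/in; NOT adequate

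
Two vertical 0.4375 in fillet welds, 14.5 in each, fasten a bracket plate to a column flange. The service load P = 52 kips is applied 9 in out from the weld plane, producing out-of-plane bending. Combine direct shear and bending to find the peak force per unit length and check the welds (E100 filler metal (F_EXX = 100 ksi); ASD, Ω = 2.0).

L_w = 2 × 14.5 = 29 in; section modulus (unit throat) S = 2 × L²/6 = 70.08 in².
Direct shear f_v = P/L_w = 52/29 = 1.793 kip/in.
Moment M = P × e = 52 × 9 = 468 kip·in; bending f_b = M/S = 6.678 kip/in.
f_max = √(f_v² + f_b²) = √(1.793² + 6.678²) = 6.914 kip/in.
r_n/Ω = (1/2.0) × 0.6 × 100 × (0.707 × 0.4375) = 9.279 kip/in → adequate.

f_max ≈ 6.91 kip/in; adequate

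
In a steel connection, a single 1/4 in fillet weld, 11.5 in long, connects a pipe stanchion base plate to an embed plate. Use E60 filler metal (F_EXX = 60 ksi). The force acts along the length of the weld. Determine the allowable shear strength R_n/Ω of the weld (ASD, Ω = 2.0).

R_n/Ω ≈ 36.6 kip

Effective throat t_e = 0.707 × 0.25 = 0.1767 in.
Total length L = 11.5 in; A_we = 0.1767 × 11.5 = 2.033 in².
F_nw = 0.6 F_EXX = 0.6 × 60 = 36 ksi.
R_n = 36 × 2.033 = 73.17 kip; R_n/Ω = 73.17/2.0 = 36.59 kip.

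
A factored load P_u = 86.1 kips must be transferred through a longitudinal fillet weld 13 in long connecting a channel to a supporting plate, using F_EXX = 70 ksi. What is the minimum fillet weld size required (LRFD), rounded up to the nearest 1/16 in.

w = 5/16 in

Total weld length L = 13 in.
Required throat t_e = P_u / (φ × 0.6 F_EXX × L) = 86.1 / (0.75 × 0.6 × 70 × 13) = 0.2103 in.
Required leg w = t_e / 0.707 = 0.2974 in → use 5/16 in.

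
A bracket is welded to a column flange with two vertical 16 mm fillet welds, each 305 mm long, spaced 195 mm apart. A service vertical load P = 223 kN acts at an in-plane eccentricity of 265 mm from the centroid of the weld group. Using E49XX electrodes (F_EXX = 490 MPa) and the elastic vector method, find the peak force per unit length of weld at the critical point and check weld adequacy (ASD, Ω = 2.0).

Total weld length L_w = 610 mm. Treat welds as unit-width lines.
Polar moment about centroid: J = 2[d³/12 + d(b/2)²] = 2[305³/12 + 305×97.5²] = 10530000 mm³.
Direct shear f_v = P/L_w = 223×10³ / 610 = 365.6 N/mm (vertical).
Torsion M = P·e = 223×10³ × 265 = 59095000 N·mm.
Critical point at (x, y) = (97.5, 152.5) from centroid. f_tx = M·y/J = 856 N/mm; f_ty = M·x/J = 547.3 N/mm.
Resultant f_max = √[f_tx² + (f_v + f_ty)²] = √[856² + (365.6 + 547.3)²] = 1251 N/mm.
Capacity per unit length: r_n/Ω = (1/2.0) × 0.6 × 490 × (0.707 × 16) = 1663 N/mm.
1251 ≤ 1663 → adequate.

f_max ≈ 1250 N/mm; adequate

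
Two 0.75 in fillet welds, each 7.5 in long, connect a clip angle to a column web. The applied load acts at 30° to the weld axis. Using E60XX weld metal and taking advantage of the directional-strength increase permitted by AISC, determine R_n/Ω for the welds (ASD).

R_n/Ω ≈ 168 kip

E60XX → F_EXX = 60 ksi.
t_e = 0.707 × 0.75 = 0.5302 in; A_we = 0.5302 × 15 = 7.954 in².
Directional factor: 1.0 + 0.5 sin^1.5(30°) = 1.177.
F_nw = 0.6 × 60 × 1.177 = 42.36 ksi.
R_n/Ω = (42.36 × 7.954) / 2.0 = 168.5 kip.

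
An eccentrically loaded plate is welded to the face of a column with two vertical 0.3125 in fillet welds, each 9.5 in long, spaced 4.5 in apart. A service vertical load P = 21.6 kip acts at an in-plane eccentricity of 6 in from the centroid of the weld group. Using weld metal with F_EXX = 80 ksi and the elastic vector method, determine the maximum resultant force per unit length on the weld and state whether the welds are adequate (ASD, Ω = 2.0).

Total weld length L_w = 19 in. Treat welds as unit-width lines.
Polar moment about centroid: J = 2[d³/12 + d(b/2)²] = 2[9.5³/12 + 9.5×2.25²] = 239.1 in³.
Direct shear f_v = P/L_w = 21.6 / 19 = 1.137 kip/in (vertical).
Torsion M = P·e = 21.6 × 6 = 129.6 kip·in.
Critical point at (x, y) = (2.25, 4.75) from centroid. f_tx = M·y/J = 2.575 kip/in; f_ty = M·x/J = 1.22 kip/in.
Resultant f_max = √[f_tx² + (f_v + f_ty)²] = √[2.575² + (1.137 + 1.22)²] = 3.49 kip/in.
Capacity per unit length: r_n/Ω = (1/2.0) × 0.6 × 80 × (0.707 × 0.3125) = 5.302 kip/in.
3.49 ≤ 5.302 → adequate.

f_max ≈ 3.49 kip/in; adequate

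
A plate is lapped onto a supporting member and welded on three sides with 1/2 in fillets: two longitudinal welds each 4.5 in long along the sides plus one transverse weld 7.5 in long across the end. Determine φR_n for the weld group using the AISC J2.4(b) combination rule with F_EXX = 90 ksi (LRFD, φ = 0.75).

φR_n ≈ 271 kip

t_e = 0.707 × 0.5 = 0.3535 in.
R_nwl = 0.6 × 90 × 0.3535 × 9 = 171.8 kip (longitudinal, 2 welds).
R_nwt = 0.6 × 90 × 0.3535 × 7.5 = 143.2 kip (transverse, base value).
(i) R_nwl + R_nwt = 315 kip; (ii) 0.85 R_nwl + 1.5 R_nwt = 360.8 kip.
R_n = max = 360.8 kip [governs: (ii)]; φR_n = 270.6 kip.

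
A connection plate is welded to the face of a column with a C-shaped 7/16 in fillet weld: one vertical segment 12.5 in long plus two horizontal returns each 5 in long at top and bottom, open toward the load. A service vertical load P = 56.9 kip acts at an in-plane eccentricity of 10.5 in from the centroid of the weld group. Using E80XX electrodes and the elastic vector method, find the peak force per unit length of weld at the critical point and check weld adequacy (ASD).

E80XX → F_EXX = 80 ksi.
Total weld length L_w = 22.5 in. Treat welds as unit-width lines.
Centroid: x̄ = 2×5×2.5 / 22.5 = 1.111 in from the vertical weld.
Polar moment about centroid: J = I_x + I_y = [12.5³/12 + 2×5×6.25²] + [12.5×1.111² + 2(5³/12 + 5×1.389²)] = 608.9 in³.
Direct shear f_v = P/L_w = 56.9 / 22.5 = 2.529 kip/in (vertical).
Torsion M = P·e = 56.9 × 10.5 = 597.45 kip·in.
Critical point at (x, y) = (3.889, 6.25) from centroid. f_tx = M·y/J = 6.132 kip/in; f_ty = M·x/J = 3.816 kip/in.
Resultant f_max = √[f_tx² + (f_v + f_ty)²] = √[6.132² + (2.529 + 3.816)²] = 8.823 kip/in.
Capacity per unit length: r_n/Ω = (1/2.0) × 0.6 × 80 × (0.707 × 0.4375) = 7.423 kip/in.
8.823 > 7.423 → NOT adequate.

f_max ≈ 8.82 kip/in; NOT adequate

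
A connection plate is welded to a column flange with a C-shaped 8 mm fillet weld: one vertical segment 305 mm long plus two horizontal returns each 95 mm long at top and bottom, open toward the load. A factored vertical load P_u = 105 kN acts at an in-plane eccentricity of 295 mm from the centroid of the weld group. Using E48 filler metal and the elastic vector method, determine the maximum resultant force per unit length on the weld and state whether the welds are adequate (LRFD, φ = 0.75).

f_max ≈ 852 N/mm; adequate

E48XX → F_EXX = 480 MPa.
Total weld length L_w = 495 mm. Treat welds as unit-width lines.
Centroid: x̄ = 2×95×47.5 / 495 = 18.23 mm from the vertical weld.
Polar moment about centroid: J = I_x + I_y = [305³/12 + 2×95×152.5²] + [305×18.23² + 2(95³/12 + 95×29.27²)] = 7190000 mm³.
Direct shear f_v = P/L_w = 105×10³ / 495 = 212.1 N/mm (vertical).
Torsion M = P·e = 105×10³ × 295 = 30975000 N·mm.
Critical point at (x, y) = (76.77, 152.5) from centroid. f_tx = M·y/J = 657 N/mm; f_ty = M·x/J = 330.7 N/mm.
Resultant f_max = √[f_tx² + (f_v + f_ty)²] = √[657² + (212.1 + 330.7)²] = 852.2 N/mm.
Capacity per unit length: φr_n = 0.75 × 0.6 × 480 × (0.707 × 8) = 1222 N/mm.
852.2 ≤ 1222 → adequate.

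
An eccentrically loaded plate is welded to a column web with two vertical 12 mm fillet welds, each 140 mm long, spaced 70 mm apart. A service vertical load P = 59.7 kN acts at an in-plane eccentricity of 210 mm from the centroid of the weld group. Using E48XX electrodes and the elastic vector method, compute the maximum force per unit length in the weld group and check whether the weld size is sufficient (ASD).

f_max ≈ 1340 N/mm; NOT adequate

E48XX → F_EXX = 480 MPa.
Total weld length L_w = 280 mm. Treat welds as unit-width lines.
Polar moment about centroid: J = 2[d³/12 + d(b/2)²] = 2[140³/12 + 140×35²] = 800300 mm³.
Direct shear f_v = P/L_w = 59.7×10³ / 280 = 213.2 N/mm (vertical).
Torsion M = P·e = 59.7×10³ × 210 = 12537000 N·mm.
Critical point at (x, y) = (35, 70) from centroid. f_tx = M·y/J = 1097 N/mm; f_ty = M·x/J = 548.3 N/mm.
Resultant f_max = √[f_tx² + (f_v + f_ty)²] = √[1097² + (213.2 + 548.3)²] = 1335 N/mm.
Capacity per unit length: r_n/Ω = (1/2.0) × 0.6 × 480 × (0.707 × 12) = 1222 N/mm.
1335 > 1222 → NOT adequate.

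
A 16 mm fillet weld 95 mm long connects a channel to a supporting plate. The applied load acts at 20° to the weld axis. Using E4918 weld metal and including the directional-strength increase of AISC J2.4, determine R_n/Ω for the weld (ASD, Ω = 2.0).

R_n/Ω ≈ 174 kN

E49XX → F_EXX = 490 MPa.
t_e = 0.707 × 16 = 11.31 mm; A_we = 11.31 × 95 = 1075 mm².
Directional factor: 1.0 + 0.5 sin^1.5(20°) = 1.1.
F_nw = 0.6 × 490 × 1.1 = 323.4 MPa.
R_n/Ω = (323.4 × 1075) / 2.0 × 10⁻³ = 173.8 kN.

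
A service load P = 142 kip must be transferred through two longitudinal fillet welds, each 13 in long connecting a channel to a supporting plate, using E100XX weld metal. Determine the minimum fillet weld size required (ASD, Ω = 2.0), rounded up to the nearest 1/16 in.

E100XX → F_EXX = 100 ksi.
Total weld length L = 26 in.
Required throat t_e = P × Ω / (0.6 F_EXX × L) = 142 × 2.0 / (0.6 × 100 × 26) = 0.1821 in.
Required leg w = t_e / 0.707 = 0.2575 in → use 5/16 in.

w = 5/16 in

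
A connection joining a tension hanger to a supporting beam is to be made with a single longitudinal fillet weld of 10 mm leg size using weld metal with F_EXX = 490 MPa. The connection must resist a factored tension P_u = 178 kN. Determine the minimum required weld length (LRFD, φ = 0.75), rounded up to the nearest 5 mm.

L = 115 mm

Throat t_e = 0.707 × 10 = 7.07 mm.
φr_n = 0.75 × 0.6 × 490 × 7.07 × 10⁻³ = 1.559 kN/mm.
L_req = P_u / φr_n = 178 / 1.559 = 114.2 mm total.
Round up → use L = 115 mm.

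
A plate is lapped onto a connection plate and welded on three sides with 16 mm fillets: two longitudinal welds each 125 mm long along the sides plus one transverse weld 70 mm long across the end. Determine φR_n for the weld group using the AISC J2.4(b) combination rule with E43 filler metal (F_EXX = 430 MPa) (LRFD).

t_e = 0.707 × 16 = 11.31 mm.
R_nwl = 0.6 × 430 × 11.31 × 250 × 10⁻³ = 729.6 kN (longitudinal, 2 welds).
R_nwt = 0.6 × 430 × 11.31 × 70 × 10⁻³ = 204.3 kN (transverse, base value).
(i) R_nwl + R_nwt = 933.9 kN; (ii) 0.85 R_nwl + 1.5 R_nwt = 926.6 kN.
R_n = max = 933.9 kN [governs: (i)]; φR_n = 700.4 kN.

φR_n ≈ 700 kN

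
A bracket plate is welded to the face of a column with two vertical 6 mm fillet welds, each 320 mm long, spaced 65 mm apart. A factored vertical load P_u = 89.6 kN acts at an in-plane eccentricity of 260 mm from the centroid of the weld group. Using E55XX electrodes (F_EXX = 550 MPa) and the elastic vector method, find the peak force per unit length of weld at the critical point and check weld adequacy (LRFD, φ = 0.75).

Total weld length L_w = 640 mm. Treat welds as unit-width lines.
Polar moment about centroid: J = 2[d³/12 + d(b/2)²] = 2[320³/12 + 320×32.5²] = 6137000 mm³.
Direct shear f_v = P/L_w = 89.6×10³ / 640 = 140 N/mm (vertical).
Torsion M = P·e = 89.6×10³ × 260 = 23296000 N·mm.
Critical point at (x, y) = (32.5, 160) from centroid. f_tx = M·y/J = 607.3 N/mm; f_ty = M·x/J = 123.4 N/mm.
Resultant f_max = √[f_tx² + (f_v + f_ty)²] = √[607.3² + (140 + 123.4)²] = 662 N/mm.
Capacity per unit length: φr_n = 0.75 × 0.6 × 550 × (0.707 × 6) = 1050 N/mm.
662 ≤ 1050 → adequate.

f_max ≈ 662 N/mm; adequate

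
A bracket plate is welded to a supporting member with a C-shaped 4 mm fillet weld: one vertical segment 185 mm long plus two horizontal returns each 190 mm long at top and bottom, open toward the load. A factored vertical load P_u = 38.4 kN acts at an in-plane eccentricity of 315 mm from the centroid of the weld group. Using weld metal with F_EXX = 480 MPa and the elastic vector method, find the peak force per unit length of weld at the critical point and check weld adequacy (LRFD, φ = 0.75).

f_max ≈ 370 N/mm; adequate

Total weld length L_w = 565 mm. Treat welds as unit-width lines.
Centroid: x̄ = 2×190×95 / 565 = 63.89 mm from the vertical weld.
Polar moment about centroid: J = I_x + I_y = [185³/12 + 2×190×92.5²] + [185×63.89² + 2(190³/12 + 190×31.11²)] = 6045000 mm³.
Direct shear f_v = P/L_w = 38.4×10³ / 565 = 67.96 N/mm (vertical).
Torsion M = P·e = 38.4×10³ × 315 = 12096000 N·mm.
Critical point at (x, y) = (126.1, 92.5) from centroid. f_tx = M·y/J = 185.1 N/mm; f_ty = M·x/J = 252.3 N/mm.
Resultant f_max = √[f_tx² + (f_v + f_ty)²] = √[185.1² + (67.96 + 252.3)²] = 369.9 N/mm.
Capacity per unit length: φr_n = 0.75 × 0.6 × 480 × (0.707 × 4) = 610.8 N/mm.
369.9 ≤ 610.8 → adequate.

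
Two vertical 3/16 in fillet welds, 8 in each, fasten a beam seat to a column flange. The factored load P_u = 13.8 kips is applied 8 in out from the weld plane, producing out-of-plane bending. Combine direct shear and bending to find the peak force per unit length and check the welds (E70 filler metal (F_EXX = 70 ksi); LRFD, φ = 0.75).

L_w = 2 × 8 = 16 in; section modulus (unit throat) S = 2 × L²/6 = 21.33 in².
Direct shear f_v = P/L_w = 13.8/16 = 0.8625 kip/in.
Moment M = P × e = 13.8 × 8 = 110.4 kip·in; bending f_b = M/S = 5.175 kip/in.
f_max = √(f_v² + f_b²) = √(0.8625² + 5.175²) = 5.246 kip/in.
φr_n = 0.75 × 0.6 × 70 × (0.707 × 0.1875) = 4.176 kip/in → NOT adequate.

f_max ≈ 5.25 kip/in; NOT adequate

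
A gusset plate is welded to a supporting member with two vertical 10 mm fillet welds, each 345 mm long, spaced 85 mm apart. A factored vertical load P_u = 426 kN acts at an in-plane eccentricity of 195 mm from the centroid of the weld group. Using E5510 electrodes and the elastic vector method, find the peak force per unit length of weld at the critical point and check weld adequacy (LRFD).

f_max ≈ 2060 N/mm; NOT adequate

E55XX → F_EXX = 550 MPa.
Total weld length L_w = 690 mm. Treat welds as unit-width lines.
Polar moment about centroid: J = 2[d³/12 + d(b/2)²] = 2[345³/12 + 345×42.5²] = 8090000 mm³.
Direct shear f_v = P/L_w = 426×10³ / 690 = 617.4 N/mm (vertical).
Torsion M = P·e = 426×10³ × 195 = 83070000 N·mm.
Critical point at (x, y) = (42.5, 172.5) from centroid. f_tx = M·y/J = 1771 N/mm; f_ty = M·x/J = 436.4 N/mm.
Resultant f_max = √[f_tx² + (f_v + f_ty)²] = √[1771² + (617.4 + 436.4)²] = 2061 N/mm.
Capacity per unit length: φr_n = 0.75 × 0.6 × 550 × (0.707 × 10) = 1750 N/mm.
2061 > 1750 → NOT adequate.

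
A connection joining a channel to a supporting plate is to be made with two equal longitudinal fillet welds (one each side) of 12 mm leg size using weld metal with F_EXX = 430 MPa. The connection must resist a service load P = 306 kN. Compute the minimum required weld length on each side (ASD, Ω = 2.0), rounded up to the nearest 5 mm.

Throat t_e = 0.707 × 12 = 8.484 mm.
r_n/Ω = (0.6 × 430 × 8.484) / 2.0 = 1094 N/mm = 1.094 kN/mm.
L_req = P / (r_n/Ω) = 306 / 1.094 = 279.6 mm total.
Per side: 279.6 / 2 = 139.8 mm.
Round up → use L = 140 mm on each side.

L = 140 mm on each side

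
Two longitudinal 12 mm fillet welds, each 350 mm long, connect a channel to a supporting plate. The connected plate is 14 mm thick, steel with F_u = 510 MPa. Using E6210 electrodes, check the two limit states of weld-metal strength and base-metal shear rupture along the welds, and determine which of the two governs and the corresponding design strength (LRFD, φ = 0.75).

E62XX → F_EXX = 620 MPa.
t_e = 0.707 × 12 = 8.484 mm; L = 700 mm.
Weld metal: φR_n = 0.75 × 0.6 × 620 × 8.484 × 700 × 10⁻³ = 1657 kN.
Base metal (shear rupture): φR_n = 0.75 × 0.6 × 510 × 14 × 700 × 10⁻³ = 2249 kN.
Governing: weld metal.

φR_n ≈ 1660 kN (weld metal governs)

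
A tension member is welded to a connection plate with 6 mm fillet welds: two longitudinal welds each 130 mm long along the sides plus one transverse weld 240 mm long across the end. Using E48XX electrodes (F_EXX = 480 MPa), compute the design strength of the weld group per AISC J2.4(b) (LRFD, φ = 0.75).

φR_n ≈ 532 kN

t_e = 0.707 × 6 = 4.242 mm.
R_nwl = 0.6 × 480 × 4.242 × 260 × 10⁻³ = 317.6 kN (longitudinal, 2 welds).
R_nwt = 0.6 × 480 × 4.242 × 240 × 10⁻³ = 293.2 kN (transverse, base value).
(i) R_nwl + R_nwt = 610.8 kN; (ii) 0.85 R_nwl + 1.5 R_nwt = 709.8 kN.
R_n = max = 709.8 kN [governs: (ii)]; φR_n = 532.4 kN.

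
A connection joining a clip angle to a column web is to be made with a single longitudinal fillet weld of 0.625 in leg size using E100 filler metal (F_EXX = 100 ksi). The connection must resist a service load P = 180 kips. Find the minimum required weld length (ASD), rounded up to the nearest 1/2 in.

L = 14 in

Throat t_e = 0.707 × 0.625 = 0.4419 in.
r_n/Ω = (0.6 × 100 × 0.4419) / 2.0 = 13.26 kip/in.
L_req = P / (r_n/Ω) = 180 / 13.26 = 13.58 in total.
Round up → use L = 14 in.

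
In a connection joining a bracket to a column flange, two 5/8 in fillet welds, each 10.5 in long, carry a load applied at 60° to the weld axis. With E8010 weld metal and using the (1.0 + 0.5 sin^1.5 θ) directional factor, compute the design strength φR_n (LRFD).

E80XX → F_EXX = 80 ksi.
t_e = 0.707 × 0.625 = 0.4419 in; A_we = 0.4419 × 21 = 9.279 in².
Directional factor: 1.0 + 0.5 sin^1.5(60°) = 1.403.
F_nw = 0.6 × 80 × 1.403 = 67.34 ksi.
φR_n = 0.75 × 67.34 × 9.279 = 468.7 kip.

φR_n ≈ 469 kip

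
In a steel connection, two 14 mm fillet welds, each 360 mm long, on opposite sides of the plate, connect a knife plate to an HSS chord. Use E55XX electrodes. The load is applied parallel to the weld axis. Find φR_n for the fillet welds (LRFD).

E55XX → F_EXX = 550 MPa.
Effective throat t_e = 0.707 × 14 = 9.898 mm.
Total length L = 720 mm; A_we = 9.898 × 720 = 7127 mm².
F_nw = 0.6 F_EXX = 0.6 × 550 = 330 MPa.
φR_n = 0.75 × 330 × 7127 × 10⁻³ = 1764 kN.

φR_n ≈ 1760 kN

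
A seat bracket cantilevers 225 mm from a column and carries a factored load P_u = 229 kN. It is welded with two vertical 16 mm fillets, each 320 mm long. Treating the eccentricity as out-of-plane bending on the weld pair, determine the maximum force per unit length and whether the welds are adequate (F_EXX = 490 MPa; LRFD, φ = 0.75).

f_max ≈ 1550 N/mm; adequate

L_w = 2 × 320 = 640 mm; section modulus (unit throat) S = 2 × L²/6 = 34130 mm².
Direct shear f_v = P/L_w = 229×10³/640 = 357.8 N/mm.
Moment M = P × e = 229×10³ × 225 = 51525000 N·mm; bending f_b = M/S = 1510 N/mm.
f_max = √(f_v² + f_b²) = √(357.8² + 1510²) = 1551 N/mm.
φr_n = 0.75 × 0.6 × 490 × (0.707 × 16) = 2494 N/mm → adequate.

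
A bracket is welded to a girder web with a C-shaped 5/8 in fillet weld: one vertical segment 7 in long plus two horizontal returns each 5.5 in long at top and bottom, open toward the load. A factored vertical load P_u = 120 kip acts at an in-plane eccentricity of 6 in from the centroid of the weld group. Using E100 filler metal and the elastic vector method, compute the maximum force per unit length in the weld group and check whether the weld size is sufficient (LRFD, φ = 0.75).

f_max ≈ 22.1 kip/in; NOT adequate

E100XX → F_EXX = 100 ksi.
Total weld length L_w = 18 in. Treat welds as unit-width lines.
Centroid: x̄ = 2×5.5×2.75 / 18 = 1.681 in from the vertical weld.
Polar moment about centroid: J = I_x + I_y = [7³/12 + 2×5.5×3.5²] + [7×1.681² + 2(5.5³/12 + 5.5×1.069²)] = 223.4 in³.
Direct shear f_v = P/L_w = 120 / 18 = 6.667 kip/in (vertical).
Torsion M = P·e = 120 × 6 = 720 kip·in.
Critical point at (x, y) = (3.819, 3.5) from centroid. f_tx = M·y/J = 11.28 kip/in; f_ty = M·x/J = 12.31 kip/in.
Resultant f_max = √[f_tx² + (f_v + f_ty)²] = √[11.28² + (6.667 + 12.31)²] = 22.07 kip/in.
Capacity per unit length: φr_n = 0.75 × 0.6 × 100 × (0.707 × 0.625) = 19.88 kip/in.
22.07 > 19.88 → NOT adequate.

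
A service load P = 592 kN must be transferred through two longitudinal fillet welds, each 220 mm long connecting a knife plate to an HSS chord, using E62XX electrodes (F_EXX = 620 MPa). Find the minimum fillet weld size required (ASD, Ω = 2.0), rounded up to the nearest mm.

w = 11 mm

Total weld length L = 440 mm.
Required throat t_e = P × Ω / (0.6 F_EXX × L) = 592 × 2.0 / (0.6 × 620 × 440 × 10⁻³) = 7.234 mm.
Required leg w = t_e / 0.707 = 10.23 mm → use 11 mm.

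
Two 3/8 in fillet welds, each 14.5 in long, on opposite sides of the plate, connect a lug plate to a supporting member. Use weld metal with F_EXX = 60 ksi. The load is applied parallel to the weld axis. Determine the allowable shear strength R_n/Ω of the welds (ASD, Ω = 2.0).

R_n/Ω ≈ 138 kips

Effective throat t_e = 0.707 × 0.375 = 0.2651 in.
Total length L = 29 in; A_we = 0.2651 × 29 = 7.689 in².
F_nw = 0.6 F_EXX = 0.6 × 60 = 36 ksi.
R_n = 36 × 7.689 = 276.8 kips; R_n/Ω = 276.8/2.0 = 138.4 kips.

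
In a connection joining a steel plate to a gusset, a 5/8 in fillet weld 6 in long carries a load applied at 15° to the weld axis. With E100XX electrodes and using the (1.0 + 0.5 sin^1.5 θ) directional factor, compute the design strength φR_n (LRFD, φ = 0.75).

E100XX → F_EXX = 100 ksi.
t_e = 0.707 × 0.625 = 0.4419 in; A_we = 0.4419 × 6 = 2.651 in².
Directional factor: 1.0 + 0.5 sin^1.5(15°) = 1.066.
F_nw = 0.6 × 100 × 1.066 = 63.95 ksi.
φR_n = 0.75 × 63.95 × 2.651 = 127.2 kip.

φR_n ≈ 127 kip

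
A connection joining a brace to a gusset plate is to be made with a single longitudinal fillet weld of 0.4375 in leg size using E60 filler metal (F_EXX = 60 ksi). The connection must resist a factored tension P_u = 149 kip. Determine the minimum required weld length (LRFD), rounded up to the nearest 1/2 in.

L = 18 in

Throat t_e = 0.707 × 0.4375 = 0.3093 in.
φr_n = 0.75 × 0.6 × 60 × 0.3093 = 8.351 kip/in.
L_req = P_u / φr_n = 149 / 8.351 = 17.84 in total.
Round up → use L = 18 in.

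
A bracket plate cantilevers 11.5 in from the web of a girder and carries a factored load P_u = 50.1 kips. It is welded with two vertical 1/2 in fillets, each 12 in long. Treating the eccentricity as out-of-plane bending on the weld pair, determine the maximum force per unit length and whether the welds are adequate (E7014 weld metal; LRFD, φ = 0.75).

E70XX → F_EXX = 70 ksi.
L_w = 2 × 12 = 24 in; section modulus (unit throat) S = 2 × L²/6 = 48 in².
Direct shear f_v = P/L_w = 50.1/24 = 2.087 kip/in.
Moment M = P × e = 50.1 × 11.5 = 576.15 kip·in; bending f_b = M/S = 12 kip/in.
f_max = √(f_v² + f_b²) = √(2.087² + 12²) = 12.18 kip/in.
φr_n = 0.75 × 0.6 × 70 × (0.707 × 0.5) = 11.14 kip/in → NOT adequate.

f_max ≈ 12.2 kip/in; NOT adequate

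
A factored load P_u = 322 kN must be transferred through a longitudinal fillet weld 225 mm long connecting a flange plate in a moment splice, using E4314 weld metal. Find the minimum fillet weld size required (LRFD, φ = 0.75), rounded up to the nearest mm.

w = 11 mm

E43XX → F_EXX = 430 MPa.
Total weld length L = 225 mm.
Required throat t_e = P_u / (φ × 0.6 F_EXX × L) = 322 / (0.75 × 0.6 × 430 × 225 × 10⁻³) = 7.396 mm.
Required leg w = t_e / 0.707 = 10.46 mm → use 11 mm.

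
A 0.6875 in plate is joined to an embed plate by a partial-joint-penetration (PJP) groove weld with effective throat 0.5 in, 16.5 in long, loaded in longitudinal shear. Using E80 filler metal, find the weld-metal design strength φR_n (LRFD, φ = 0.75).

E80XX → F_EXX = 80 ksi.
Effective throat (given) t_e = 0.5 in.
A_we = 0.5 × 16.5 = 8.25 in².
F_nw = 0.6 F_EXX = 48 ksi.
φR_n = 0.75 × 48 × 8.25 = 297 kip.

φR_n ≈ 297 kip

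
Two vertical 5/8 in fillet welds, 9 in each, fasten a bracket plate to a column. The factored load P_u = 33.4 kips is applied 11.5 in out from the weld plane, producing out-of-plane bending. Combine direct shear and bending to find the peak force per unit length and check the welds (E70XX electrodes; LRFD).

E70XX → F_EXX = 70 ksi.
L_w = 2 × 9 = 18 in; section modulus (unit throat) S = 2 × L²/6 = 27 in².
Direct shear f_v = P/L_w = 33.4/18 = 1.856 kip/in.
Moment M = P × e = 33.4 × 11.5 = 384.1 kip·in; bending f_b = M/S = 14.23 kip/in.
f_max = √(f_v² + f_b²) = √(1.856² + 14.23²) = 14.35 kip/in.
φr_n = 0.75 × 0.6 × 70 × (0.707 × 0.625) = 13.92 kip/in → NOT adequate.

f_max ≈ 14.3 kip/in; NOT adequate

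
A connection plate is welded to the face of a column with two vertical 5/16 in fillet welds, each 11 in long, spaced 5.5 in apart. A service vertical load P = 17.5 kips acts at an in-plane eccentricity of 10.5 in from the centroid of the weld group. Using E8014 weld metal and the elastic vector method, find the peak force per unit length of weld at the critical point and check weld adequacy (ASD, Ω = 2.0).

E80XX → F_EXX = 80 ksi.
Total weld length L_w = 22 in. Treat welds as unit-width lines.
Polar moment about centroid: J = 2[d³/12 + d(b/2)²] = 2[11³/12 + 11×2.75²] = 388.2 in³.
Direct shear f_v = P/L_w = 17.5 / 22 = 0.7955 kip/in (vertical).
Torsion M = P·e = 17.5 × 10.5 = 183.75 kip·in.
Critical point at (x, y) = (2.75, 5.5) from centroid. f_tx = M·y/J = 2.603 kip/in; f_ty = M·x/J = 1.302 kip/in.
Resultant f_max = √[f_tx² + (f_v + f_ty)²] = √[2.603² + (0.7955 + 1.302)²] = 3.343 kip/in.
Capacity per unit length: r_n/Ω = (1/2.0) × 0.6 × 80 × (0.707 × 0.3125) = 5.302 kip/in.
3.343 ≤ 5.302 → adequate.

f_max ≈ 3.34 kip/in; adequate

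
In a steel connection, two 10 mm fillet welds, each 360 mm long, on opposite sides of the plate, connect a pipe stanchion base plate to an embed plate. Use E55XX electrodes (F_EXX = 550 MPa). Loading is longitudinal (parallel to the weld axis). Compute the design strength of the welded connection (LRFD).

φR_n ≈ 1260 kN

Effective throat t_e = 0.707 × 10 = 7.07 mm.
Total length L = 720 mm; A_we = 7.07 × 720 = 5090 mm².
F_nw = 0.6 F_EXX = 0.6 × 550 = 330 MPa.
φR_n = 0.75 × 330 × 5090 × 10⁻³ = 1260 kN.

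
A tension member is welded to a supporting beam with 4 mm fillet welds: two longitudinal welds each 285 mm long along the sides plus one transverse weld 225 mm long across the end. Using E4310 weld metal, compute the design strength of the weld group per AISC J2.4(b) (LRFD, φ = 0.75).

φR_n ≈ 450 kN

E43XX → F_EXX = 430 MPa.
t_e = 0.707 × 4 = 2.828 mm.
R_nwl = 0.6 × 430 × 2.828 × 570 × 10⁻³ = 415.9 kN (longitudinal, 2 welds).
R_nwt = 0.6 × 430 × 2.828 × 225 × 10⁻³ = 164.2 kN (transverse, base value).
(i) R_nwl + R_nwt = 580.1 kN; (ii) 0.85 R_nwl + 1.5 R_nwt = 599.8 kN.
R_n = max = 599.8 kN [governs: (ii)]; φR_n = 449.8 kN.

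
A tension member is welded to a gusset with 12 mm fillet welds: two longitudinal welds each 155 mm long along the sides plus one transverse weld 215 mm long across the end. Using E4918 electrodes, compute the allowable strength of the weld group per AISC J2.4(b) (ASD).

R_n/Ω ≈ 731 kN

E49XX → F_EXX = 490 MPa.
t_e = 0.707 × 12 = 8.484 mm.
R_nwl = 0.6 × 490 × 8.484 × 310 × 10⁻³ = 773.2 kN (longitudinal, 2 welds).
R_nwt = 0.6 × 490 × 8.484 × 215 × 10⁻³ = 536.3 kN (transverse, base value).
(i) R_nwl + R_nwt = 1310 kN; (ii) 0.85 R_nwl + 1.5 R_nwt = 1462 kN.
R_n = max = 1462 kN [governs: (ii)]; R_n/Ω = 730.8 kN.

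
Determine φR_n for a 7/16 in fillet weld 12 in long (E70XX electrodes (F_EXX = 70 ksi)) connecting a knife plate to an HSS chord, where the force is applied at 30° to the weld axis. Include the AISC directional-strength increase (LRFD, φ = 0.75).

t_e = 0.707 × 0.4375 = 0.3093 in; A_we = 0.3093 × 12 = 3.712 in².
Directional factor: 1.0 + 0.5 sin^1.5(30°) = 1.177.
F_nw = 0.6 × 70 × 1.177 = 49.42 ksi.
φR_n = 0.75 × 49.42 × 3.712 = 137.6 kip.

φR_n ≈ 138 kip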